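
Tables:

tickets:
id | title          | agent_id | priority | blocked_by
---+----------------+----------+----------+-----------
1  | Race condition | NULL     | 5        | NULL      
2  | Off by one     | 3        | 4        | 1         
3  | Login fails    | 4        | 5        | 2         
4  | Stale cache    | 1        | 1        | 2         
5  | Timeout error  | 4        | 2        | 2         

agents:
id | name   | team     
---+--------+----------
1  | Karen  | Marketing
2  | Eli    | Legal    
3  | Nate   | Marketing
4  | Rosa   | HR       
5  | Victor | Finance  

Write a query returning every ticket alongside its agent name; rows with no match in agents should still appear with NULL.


LEFT JOIN keeps every row from tickets (the left table); where agent_id has no match in agents, the agent columns become NULL. Walk through each ticket:
  - ticket 1 (Race condition): agent_id=NULL, no match -> kept with NULL
  - ticket 2 (Off by one): agent_id=3 -> matches Nate
  - ticket 3 (Login fails): agent_id=4 -> matches Rosa
  - ticket 4 (Stale cache): agent_id=1 -> matches Karen
  - ticket 5 (Timeout error): agent_id=4 -> matches Rosa
All 5 rows appear; 1 has NULL agent.

SQL:
SELECT a.title, b.name AS agent
FROM tickets a
LEFT JOIN agents b ON a.agent_id = b.id

Result:
title          | agent
---------------+------
Race condition | NULL 
Off by one     | Nate 
Login fails    | Rosa 
Stale cache    | Karen
Timeout error  | Rosa 


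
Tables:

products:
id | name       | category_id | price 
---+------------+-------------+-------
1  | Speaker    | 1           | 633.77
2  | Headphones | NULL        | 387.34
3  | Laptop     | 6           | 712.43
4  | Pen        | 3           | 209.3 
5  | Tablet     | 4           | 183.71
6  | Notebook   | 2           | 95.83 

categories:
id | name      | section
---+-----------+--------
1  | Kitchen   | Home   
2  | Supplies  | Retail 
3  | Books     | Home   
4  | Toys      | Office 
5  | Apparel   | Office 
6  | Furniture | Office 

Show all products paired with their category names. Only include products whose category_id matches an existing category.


INNER JOIN keeps only products rows whose category_id matches an id in categories. Walk through each product:
  - product 1 (Speaker): category_id=1 -> matches Kitchen
  - product 2 (Headphones): category_id=NULL, no match -> dropped
  - product 3 (Laptop): category_id=6 -> matches Furniture
  - product 4 (Pen): category_id=3 -> matches Books
  - product 5 (Tablet): category_id=4 -> matches Toys
  - product 6 (Notebook): category_id=2 -> matches Supplies
So 1 of 6 rows is dropped.

SQL:
SELECT a.name, b.name AS category
FROM products a
INNER JOIN categories b ON a.category_id = b.id

Result:
name     | category 
---------+----------
Speaker  | Kitchen  
Laptop   | Furniture
Pen      | Books    
Tablet   | Toys     
Notebook | Supplies 


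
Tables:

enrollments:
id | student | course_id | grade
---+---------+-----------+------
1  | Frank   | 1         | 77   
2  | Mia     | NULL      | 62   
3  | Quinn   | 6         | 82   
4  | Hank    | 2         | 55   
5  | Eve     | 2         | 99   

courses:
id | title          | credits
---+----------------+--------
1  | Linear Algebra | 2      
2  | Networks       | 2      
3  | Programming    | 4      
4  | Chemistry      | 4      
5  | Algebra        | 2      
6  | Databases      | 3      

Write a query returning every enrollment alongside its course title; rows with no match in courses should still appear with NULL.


LEFT JOIN keeps every row from enrollments (the left table); where course_id has no match in courses, the course columns become NULL. Walk through each enrollment:
  - enrollment 1 (Frank): course_id=1 -> matches Linear Algebra
  - enrollment 2 (Mia): course_id=NULL, no match -> kept with NULL
  - enrollment 3 (Quinn): course_id=6 -> matches Databases
  - enrollment 4 (Hank): course_id=2 -> matches Networks
  - enrollment 5 (Eve): course_id=2 -> matches Networks
All 5 rows appear; 1 has NULL course.

SQL:
SELECT a.student, b.title AS course
FROM enrollments a
LEFT JOIN courses b ON a.course_id = b.id

Result:
student | course        
--------+---------------
Frank   | Linear Algebra
Mia     | NULL          
Quinn   | Databases     
Hank    | Networks      
Eve     | Networks      


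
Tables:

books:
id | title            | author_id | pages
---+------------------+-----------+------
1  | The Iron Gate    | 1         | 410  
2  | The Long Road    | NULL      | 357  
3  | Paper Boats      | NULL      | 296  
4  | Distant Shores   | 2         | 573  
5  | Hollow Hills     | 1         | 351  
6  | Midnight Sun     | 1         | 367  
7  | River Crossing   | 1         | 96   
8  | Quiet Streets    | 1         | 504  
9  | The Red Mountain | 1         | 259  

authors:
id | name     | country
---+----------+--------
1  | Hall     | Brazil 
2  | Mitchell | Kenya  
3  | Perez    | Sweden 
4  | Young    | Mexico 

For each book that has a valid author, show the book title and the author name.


INNER JOIN keeps only books rows whose author_id matches an id in authors. Walk through each book:
  - book 1 (The Iron Gate): author_id=1 -> matches Hall
  - book 2 (The Long Road): author_id=NULL, no match -> dropped
  - book 3 (Paper Boats): author_id=NULL, no match -> dropped
  - book 4 (Distant Shores): author_id=2 -> matches Mitchell
  - book 5 (Hollow Hills): author_id=1 -> matches Hall
  - book 6 (Midnight Sun): author_id=1 -> matches Hall
  - book 7 (River Crossing): author_id=1 -> matches Hall
  - book 8 (Quiet Streets): author_id=1 -> matches Hall
  - book 9 (The Red Mountain): author_id=1 -> matches Hall
So 2 of 9 rows are dropped.

SQL:
SELECT a.title, b.name AS author
FROM books a
INNER JOIN authors b ON a.author_id = b.id

Result:
title            | author  
-----------------+---------
The Iron Gate    | Hall    
Distant Shores   | Mitchell
Hollow Hills     | Hall    
Midnight Sun     | Hall    
River Crossing   | Hall    
Quiet Streets    | Hall    
The Red Mountain | Hall    


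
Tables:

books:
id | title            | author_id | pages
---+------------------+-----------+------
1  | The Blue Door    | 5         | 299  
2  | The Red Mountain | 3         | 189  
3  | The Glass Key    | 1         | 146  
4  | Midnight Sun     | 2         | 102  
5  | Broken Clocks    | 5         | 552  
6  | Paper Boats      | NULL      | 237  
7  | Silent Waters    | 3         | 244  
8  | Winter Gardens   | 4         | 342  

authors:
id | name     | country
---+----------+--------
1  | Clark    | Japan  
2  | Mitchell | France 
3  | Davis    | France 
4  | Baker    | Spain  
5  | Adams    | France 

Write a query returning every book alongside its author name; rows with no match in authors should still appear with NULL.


LEFT JOIN keeps every row from books (the left table); where author_id has no match in authors, the author columns become NULL. Walk through each book:
  - book 1 (The Blue Door): author_id=5 -> matches Adams
  - book 2 (The Red Mountain): author_id=3 -> matches Davis
  - book 3 (The Glass Key): author_id=1 -> matches Clark
  - book 4 (Midnight Sun): author_id=2 -> matches Mitchell
  - book 5 (Broken Clocks): author_id=5 -> matches Adams
  - book 6 (Paper Boats): author_id=NULL, no match -> kept with NULL
  - book 7 (Silent Waters): author_id=3 -> matches Davis
  - book 8 (Winter Gardens): author_id=4 -> matches Baker
All 8 rows appear; 1 has NULL author.

SQL:
SELECT a.title, b.name AS author
FROM books a
LEFT JOIN authors b ON a.author_id = b.id

Result:
title            | author  
-----------------+---------
The Blue Door    | Adams   
The Red Mountain | Davis   
The Glass Key    | Clark   
Midnight Sun     | Mitchell
Broken Clocks    | Adams   
Paper Boats      | NULL    
Silent Waters    | Davis   
Winter Gardens   | Baker   


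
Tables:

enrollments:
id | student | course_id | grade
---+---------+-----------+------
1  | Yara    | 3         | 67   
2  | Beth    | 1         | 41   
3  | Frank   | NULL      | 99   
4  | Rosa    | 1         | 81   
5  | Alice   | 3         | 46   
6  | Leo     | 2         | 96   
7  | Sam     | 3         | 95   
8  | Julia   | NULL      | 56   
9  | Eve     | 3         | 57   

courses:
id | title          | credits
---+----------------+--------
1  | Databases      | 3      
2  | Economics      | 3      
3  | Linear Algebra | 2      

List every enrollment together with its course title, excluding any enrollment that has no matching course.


INNER JOIN keeps only enrollments rows whose course_id matches an id in courses. Walk through each enrollment:
  - enrollment 1 (Yara): course_id=3 -> matches Linear Algebra
  - enrollment 2 (Beth): course_id=1 -> matches Databases
  - enrollment 3 (Frank): course_id=NULL, no match -> dropped
  - enrollment 4 (Rosa): course_id=1 -> matches Databases
  - enrollment 5 (Alice): course_id=3 -> matches Linear Algebra
  - enrollment 6 (Leo): course_id=2 -> matches Economics
  - enrollment 7 (Sam): course_id=3 -> matches Linear Algebra
  - enrollment 8 (Julia): course_id=NULL, no match -> dropped
  - enrollment 9 (Eve): course_id=3 -> matches Linear Algebra
So 2 of 9 rows are dropped.

SQL:
SELECT a.student, b.title AS course
FROM enrollments a
INNER JOIN courses b ON a.course_id = b.id

Result:
student | course        
--------+---------------
Yara    | Linear Algebra
Beth    | Databases     
Rosa    | Databases     
Alice   | Linear Algebra
Leo     | Economics     
Sam     | Linear Algebra
Eve     | Linear Algebra


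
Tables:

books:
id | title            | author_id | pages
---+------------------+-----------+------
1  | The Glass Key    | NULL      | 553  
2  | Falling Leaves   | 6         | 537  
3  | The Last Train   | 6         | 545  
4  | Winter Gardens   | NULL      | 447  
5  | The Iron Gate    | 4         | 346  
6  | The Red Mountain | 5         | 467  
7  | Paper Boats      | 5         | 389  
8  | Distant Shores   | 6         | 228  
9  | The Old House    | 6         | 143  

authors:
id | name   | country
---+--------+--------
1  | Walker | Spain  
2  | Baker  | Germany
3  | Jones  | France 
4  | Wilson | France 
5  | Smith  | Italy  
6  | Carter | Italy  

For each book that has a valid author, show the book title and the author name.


INNER JOIN keeps only books rows whose author_id matches an id in authors. Walk through each book:
  - book 1 (The Glass Key): author_id=NULL, no match -> dropped
  - book 2 (Falling Leaves): author_id=6 -> matches Carter
  - book 3 (The Last Train): author_id=6 -> matches Carter
  - book 4 (Winter Gardens): author_id=NULL, no match -> dropped
  - book 5 (The Iron Gate): author_id=4 -> matches Wilson
  - book 6 (The Red Mountain): author_id=5 -> matches Smith
  - book 7 (Paper Boats): author_id=5 -> matches Smith
  - book 8 (Distant Shores): author_id=6 -> matches Carter
  - book 9 (The Old House): author_id=6 -> matches Carter
So 2 of 9 rows are dropped.

SQL:
SELECT a.title, b.name AS author
FROM books a
INNER JOIN authors b ON a.author_id = b.id

Result:
title            | author
-----------------+-------
Falling Leaves   | Carter
The Last Train   | Carter
The Iron Gate    | Wilson
The Red Mountain | Smith 
Paper Boats      | Smith 
Distant Shores   | Carter
The Old House    | Carter


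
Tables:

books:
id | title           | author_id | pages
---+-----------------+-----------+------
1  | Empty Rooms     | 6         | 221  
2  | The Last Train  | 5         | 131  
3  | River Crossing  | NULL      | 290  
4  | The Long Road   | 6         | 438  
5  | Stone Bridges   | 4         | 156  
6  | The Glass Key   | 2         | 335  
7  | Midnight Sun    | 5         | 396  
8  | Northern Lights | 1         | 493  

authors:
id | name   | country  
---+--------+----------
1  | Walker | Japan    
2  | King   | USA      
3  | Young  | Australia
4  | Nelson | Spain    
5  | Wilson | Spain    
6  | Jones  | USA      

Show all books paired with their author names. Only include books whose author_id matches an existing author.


INNER JOIN keeps only books rows whose author_id matches an id in authors. Walk through each book:
  - book 1 (Empty Rooms): author_id=6 -> matches Jones
  - book 2 (The Last Train): author_id=5 -> matches Wilson
  - book 3 (River Crossing): author_id=NULL, no match -> dropped
  - book 4 (The Long Road): author_id=6 -> matches Jones
  - book 5 (Stone Bridges): author_id=4 -> matches Nelson
  - book 6 (The Glass Key): author_id=2 -> matches King
  - book 7 (Midnight Sun): author_id=5 -> matches Wilson
  - book 8 (Northern Lights): author_id=1 -> matches Walker
So 1 of 8 rows is dropped.

SQL:
SELECT a.title, b.name AS author
FROM books a
INNER JOIN authors b ON a.author_id = b.id

Result:
title           | author
----------------+-------
Empty Rooms     | Jones 
The Last Train  | Wilson
The Long Road   | Jones 
Stone Bridges   | Nelson
The Glass Key   | King  
Midnight Sun    | Wilson
Northern Lights | Walker


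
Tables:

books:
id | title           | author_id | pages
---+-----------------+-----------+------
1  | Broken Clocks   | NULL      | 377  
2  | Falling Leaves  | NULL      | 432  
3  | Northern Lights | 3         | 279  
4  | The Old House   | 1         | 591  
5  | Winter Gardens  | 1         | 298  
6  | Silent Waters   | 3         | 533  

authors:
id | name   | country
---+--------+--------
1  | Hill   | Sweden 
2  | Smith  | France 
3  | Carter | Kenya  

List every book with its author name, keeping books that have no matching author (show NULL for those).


LEFT JOIN keeps every row from books (the left table); where author_id has no match in authors, the author columns become NULL. Walk through each book:
  - book 1 (Broken Clocks): author_id=NULL, no match -> kept with NULL
  - book 2 (Falling Leaves): author_id=NULL, no match -> kept with NULL
  - book 3 (Northern Lights): author_id=3 -> matches Carter
  - book 4 (The Old House): author_id=1 -> matches Hill
  - book 5 (Winter Gardens): author_id=1 -> matches Hill
  - book 6 (Silent Waters): author_id=3 -> matches Carter
All 6 rows appear; 2 have NULL author.

SQL:
SELECT a.title, b.name AS author
FROM books a
LEFT JOIN authors b ON a.author_id = b.id

Result:
title           | author
----------------+-------
Broken Clocks   | NULL  
Falling Leaves  | NULL  
Northern Lights | Carter
The Old House   | Hill  
Winter Gardens  | Hill  
Silent Waters   | Carter


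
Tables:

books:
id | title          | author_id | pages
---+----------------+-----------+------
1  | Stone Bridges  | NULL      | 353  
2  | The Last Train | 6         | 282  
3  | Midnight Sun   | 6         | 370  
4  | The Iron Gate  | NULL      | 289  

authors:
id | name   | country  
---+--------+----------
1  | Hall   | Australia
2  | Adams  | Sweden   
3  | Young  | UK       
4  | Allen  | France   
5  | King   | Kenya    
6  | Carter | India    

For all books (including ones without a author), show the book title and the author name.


LEFT JOIN keeps every row from books (the left table); where author_id has no match in authors, the author columns become NULL. Walk through each book:
  - book 1 (Stone Bridges): author_id=NULL, no match -> kept with NULL
  - book 2 (The Last Train): author_id=6 -> matches Carter
  - book 3 (Midnight Sun): author_id=6 -> matches Carter
  - book 4 (The Iron Gate): author_id=NULL, no match -> kept with NULL
All 4 rows appear; 2 have NULL author.

SQL:
SELECT a.title, b.name AS author
FROM books a
LEFT JOIN authors b ON a.author_id = b.id

Result:
title          | author
---------------+-------
Stone Bridges  | NULL  
The Last Train | Carter
Midnight Sun   | Carter
The Iron Gate  | NULL  


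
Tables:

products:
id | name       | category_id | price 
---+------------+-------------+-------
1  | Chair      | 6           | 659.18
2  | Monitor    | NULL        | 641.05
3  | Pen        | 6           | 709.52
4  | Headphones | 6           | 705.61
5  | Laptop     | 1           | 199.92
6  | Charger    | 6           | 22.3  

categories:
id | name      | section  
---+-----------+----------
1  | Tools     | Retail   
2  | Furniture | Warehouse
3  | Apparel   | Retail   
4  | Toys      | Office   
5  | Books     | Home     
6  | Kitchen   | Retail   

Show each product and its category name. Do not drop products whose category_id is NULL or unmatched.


LEFT JOIN keeps every row from products (the left table); where category_id has no match in categories, the category columns become NULL. Walk through each product:
  - product 1 (Chair): category_id=6 -> matches Kitchen
  - product 2 (Monitor): category_id=NULL, no match -> kept with NULL
  - product 3 (Pen): category_id=6 -> matches Kitchen
  - product 4 (Headphones): category_id=6 -> matches Kitchen
  - product 5 (Laptop): category_id=1 -> matches Tools
  - product 6 (Charger): category_id=6 -> matches Kitchen
All 6 rows appear; 1 has NULL category.

SQL:
SELECT a.name, b.name AS category
FROM products a
LEFT JOIN categories b ON a.category_id = b.id

Result:
name       | category
-----------+---------
Chair      | Kitchen 
Monitor    | NULL    
Pen        | Kitchen 
Headphones | Kitchen 
Laptop     | Tools   
Charger    | Kitchen 


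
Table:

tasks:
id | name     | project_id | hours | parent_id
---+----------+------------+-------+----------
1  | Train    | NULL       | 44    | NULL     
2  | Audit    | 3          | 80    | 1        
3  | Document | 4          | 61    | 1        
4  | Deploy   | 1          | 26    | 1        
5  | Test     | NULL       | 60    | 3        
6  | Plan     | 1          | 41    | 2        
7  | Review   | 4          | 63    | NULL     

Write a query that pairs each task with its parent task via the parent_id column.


This is a self-join: tasks is joined to a second copy of itself, matching each row's parent_id to another row's id. Use LEFT JOIN so rows with parent_id=NULL are kept.
  - task 1 (Train): parent_id=NULL -> NULL
  - task 2 (Audit): parent_id=1 -> Train
  - task 3 (Document): parent_id=1 -> Train
  - task 4 (Deploy): parent_id=1 -> Train
  - task 5 (Test): parent_id=3 -> Document
  - task 6 (Plan): parent_id=2 -> Audit
  - task 7 (Review): parent_id=NULL -> NULL

SQL:
SELECT a.name AS item, b.name AS parent
FROM tasks a
LEFT JOIN tasks b ON a.parent_id = b.id

Result:
item     | parent  
---------+---------
Train    | NULL    
Audit    | Train   
Document | Train   
Deploy   | Train   
Test     | Document
Plan     | Audit   
Review   | NULL    


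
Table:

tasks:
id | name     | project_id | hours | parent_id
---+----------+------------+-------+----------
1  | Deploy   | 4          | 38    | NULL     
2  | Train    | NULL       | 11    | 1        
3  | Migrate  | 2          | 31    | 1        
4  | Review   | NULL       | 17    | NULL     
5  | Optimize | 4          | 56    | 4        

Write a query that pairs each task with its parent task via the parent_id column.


This is a self-join: tasks is joined to a second copy of itself, matching each row's parent_id to another row's id. Use LEFT JOIN so rows with parent_id=NULL are kept.
  - task 1 (Deploy): parent_id=NULL -> NULL
  - task 2 (Train): parent_id=1 -> Deploy
  - task 3 (Migrate): parent_id=1 -> Deploy
  - task 4 (Review): parent_id=NULL -> NULL
  - task 5 (Optimize): parent_id=4 -> Review

SQL:
SELECT a.name AS item, b.name AS parent
FROM tasks a
LEFT JOIN tasks b ON a.parent_id = b.id

Result:
item     | parent
---------+-------
Deploy   | NULL  
Train    | Deploy
Migrate  | Deploy
Review   | NULL  
Optimize | Review


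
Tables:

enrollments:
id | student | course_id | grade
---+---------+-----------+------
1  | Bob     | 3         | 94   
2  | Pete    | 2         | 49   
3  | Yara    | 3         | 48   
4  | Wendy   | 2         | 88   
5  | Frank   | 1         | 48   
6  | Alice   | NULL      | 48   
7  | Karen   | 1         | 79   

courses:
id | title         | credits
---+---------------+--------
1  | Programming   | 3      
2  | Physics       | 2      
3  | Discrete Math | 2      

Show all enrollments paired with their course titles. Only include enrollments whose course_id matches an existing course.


INNER JOIN keeps only enrollments rows whose course_id matches an id in courses. Walk through each enrollment:
  - enrollment 1 (Bob): course_id=3 -> matches Discrete Math
  - enrollment 2 (Pete): course_id=2 -> matches Physics
  - enrollment 3 (Yara): course_id=3 -> matches Discrete Math
  - enrollment 4 (Wendy): course_id=2 -> matches Physics
  - enrollment 5 (Frank): course_id=1 -> matches Programming
  - enrollment 6 (Alice): course_id=NULL, no match -> dropped
  - enrollment 7 (Karen): course_id=1 -> matches Programming
So 1 of 7 rows is dropped.

SQL:
SELECT a.student, b.title AS course
FROM enrollments a
INNER JOIN courses b ON a.course_id = b.id

Result:
student | course       
--------+--------------
Bob     | Discrete Math
Pete    | Physics      
Yara    | Discrete Math
Wendy   | Physics      
Frank   | Programming  
Karen   | Programming  


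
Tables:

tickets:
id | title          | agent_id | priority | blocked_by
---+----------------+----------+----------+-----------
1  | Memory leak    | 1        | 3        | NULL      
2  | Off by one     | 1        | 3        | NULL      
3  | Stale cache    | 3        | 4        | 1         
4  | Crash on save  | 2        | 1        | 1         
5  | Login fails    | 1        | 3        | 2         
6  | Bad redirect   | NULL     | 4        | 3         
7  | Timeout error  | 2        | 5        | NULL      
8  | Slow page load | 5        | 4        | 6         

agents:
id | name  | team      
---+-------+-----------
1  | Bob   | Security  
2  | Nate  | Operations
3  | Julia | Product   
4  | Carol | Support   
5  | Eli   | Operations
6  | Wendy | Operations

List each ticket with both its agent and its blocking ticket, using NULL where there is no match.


Two LEFT JOINs from the same base table tickets: one to agents via agent_id, one to tickets itself via blocked_by. Both are LEFT so every ticket is preserved.
Match against agents:
  - ticket 1 (Memory leak): agent_id=1 -> matches Bob
  - ticket 2 (Off by one): agent_id=1 -> matches Bob
  - ticket 3 (Stale cache): agent_id=3 -> matches Julia
  - ticket 4 (Crash on save): agent_id=2 -> matches Nate
  - ticket 5 (Login fails): agent_id=1 -> matches Bob
  - ticket 6 (Bad redirect): agent_id=NULL, no match -> kept with NULL
  - ticket 7 (Timeout error): agent_id=2 -> matches Nate
  - ticket 8 (Slow page load): agent_id=5 -> matches Eli
Match against tickets (self):
  - ticket 1 (Memory leak): blocked_by=NULL -> NULL
  - ticket 2 (Off by one): blocked_by=NULL -> NULL
  - ticket 3 (Stale cache): blocked_by=1 -> Memory leak
  - ticket 4 (Crash on save): blocked_by=1 -> Memory leak
  - ticket 5 (Login fails): blocked_by=2 -> Off by one
  - ticket 6 (Bad redirect): blocked_by=3 -> Stale cache
  - ticket 7 (Timeout error): blocked_by=NULL -> NULL
  - ticket 8 (Slow page load): blocked_by=6 -> Bad redirect

SQL:
SELECT a.title, b.name AS agent, c.title AS blocked_by
FROM tickets a
LEFT JOIN agents b ON a.agent_id = b.id
LEFT JOIN tickets c ON a.blocked_by = c.id

Result:
title          | agent | blocked_by  
---------------+-------+-------------
Memory leak    | Bob   | NULL        
Off by one     | Bob   | NULL        
Stale cache    | Julia | Memory leak 
Crash on save  | Nate  | Memory leak 
Login fails    | Bob   | Off by one  
Bad redirect   | NULL  | Stale cache 
Timeout error  | Nate  | NULL        
Slow page load | Eli   | Bad redirect


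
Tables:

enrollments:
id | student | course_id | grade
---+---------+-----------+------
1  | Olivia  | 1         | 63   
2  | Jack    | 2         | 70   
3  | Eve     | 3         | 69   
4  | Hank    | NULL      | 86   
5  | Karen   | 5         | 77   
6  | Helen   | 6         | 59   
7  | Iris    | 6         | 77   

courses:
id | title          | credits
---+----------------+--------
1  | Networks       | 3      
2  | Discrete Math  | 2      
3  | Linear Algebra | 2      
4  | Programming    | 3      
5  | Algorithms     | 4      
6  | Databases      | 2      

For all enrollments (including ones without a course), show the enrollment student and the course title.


LEFT JOIN keeps every row from enrollments (the left table); where course_id has no match in courses, the course columns become NULL. Walk through each enrollment:
  - enrollment 1 (Olivia): course_id=1 -> matches Networks
  - enrollment 2 (Jack): course_id=2 -> matches Discrete Math
  - enrollment 3 (Eve): course_id=3 -> matches Linear Algebra
  - enrollment 4 (Hank): course_id=NULL, no match -> kept with NULL
  - enrollment 5 (Karen): course_id=5 -> matches Algorithms
  - enrollment 6 (Helen): course_id=6 -> matches Databases
  - enrollment 7 (Iris): course_id=6 -> matches Databases
All 7 rows appear; 1 has NULL course.

SQL:
SELECT a.student, b.title AS course
FROM enrollments a
LEFT JOIN courses b ON a.course_id = b.id

Result:
student | course        
--------+---------------
Olivia  | Networks      
Jack    | Discrete Math 
Eve     | Linear Algebra
Hank    | NULL          
Karen   | Algorithms    
Helen   | Databases     
Iris    | Databases     


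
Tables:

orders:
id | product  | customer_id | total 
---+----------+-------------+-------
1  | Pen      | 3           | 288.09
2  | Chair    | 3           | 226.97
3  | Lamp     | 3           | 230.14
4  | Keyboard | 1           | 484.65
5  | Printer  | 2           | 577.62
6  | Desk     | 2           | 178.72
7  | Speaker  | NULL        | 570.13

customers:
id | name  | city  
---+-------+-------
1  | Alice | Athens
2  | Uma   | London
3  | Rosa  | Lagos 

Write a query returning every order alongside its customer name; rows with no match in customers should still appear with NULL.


LEFT JOIN keeps every row from orders (the left table); where customer_id has no match in customers, the customer columns become NULL. Walk through each order:
  - order 1 (Pen): customer_id=3 -> matches Rosa
  - order 2 (Chair): customer_id=3 -> matches Rosa
  - order 3 (Lamp): customer_id=3 -> matches Rosa
  - order 4 (Keyboard): customer_id=1 -> matches Alice
  - order 5 (Printer): customer_id=2 -> matches Uma
  - order 6 (Desk): customer_id=2 -> matches Uma
  - order 7 (Speaker): customer_id=NULL, no match -> kept with NULL
All 7 rows appear; 1 has NULL customer.

SQL:
SELECT a.product, b.name AS customer
FROM orders a
LEFT JOIN customers b ON a.customer_id = b.id

Result:
product  | customer
---------+---------
Pen      | Rosa    
Chair    | Rosa    
Lamp     | Rosa    
Keyboard | Alice   
Printer  | Uma     
Desk     | Uma     
Speaker  | NULL    


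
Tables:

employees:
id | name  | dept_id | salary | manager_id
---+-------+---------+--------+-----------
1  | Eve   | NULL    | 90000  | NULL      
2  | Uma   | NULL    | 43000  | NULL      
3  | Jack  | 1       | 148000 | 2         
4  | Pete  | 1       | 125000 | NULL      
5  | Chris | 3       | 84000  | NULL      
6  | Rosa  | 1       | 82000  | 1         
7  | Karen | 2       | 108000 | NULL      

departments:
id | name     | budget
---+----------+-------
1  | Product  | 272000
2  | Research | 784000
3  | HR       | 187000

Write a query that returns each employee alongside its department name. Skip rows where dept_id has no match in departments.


INNER JOIN keeps only employees rows whose dept_id matches an id in departments. Walk through each employee:
  - employee 1 (Eve): dept_id=NULL, no match -> dropped
  - employee 2 (Uma): dept_id=NULL, no match -> dropped
  - employee 3 (Jack): dept_id=1 -> matches Product
  - employee 4 (Pete): dept_id=1 -> matches Product
  - employee 5 (Chris): dept_id=3 -> matches HR
  - employee 6 (Rosa): dept_id=1 -> matches Product
  - employee 7 (Karen): dept_id=2 -> matches Research
So 2 of 7 rows are dropped.

SQL:
SELECT a.name, b.name AS department
FROM employees a
INNER JOIN departments b ON a.dept_id = b.id

Result:
name  | department
------+-----------
Jack  | Product   
Pete  | Product   
Chris | HR        
Rosa  | Product   
Karen | Research  


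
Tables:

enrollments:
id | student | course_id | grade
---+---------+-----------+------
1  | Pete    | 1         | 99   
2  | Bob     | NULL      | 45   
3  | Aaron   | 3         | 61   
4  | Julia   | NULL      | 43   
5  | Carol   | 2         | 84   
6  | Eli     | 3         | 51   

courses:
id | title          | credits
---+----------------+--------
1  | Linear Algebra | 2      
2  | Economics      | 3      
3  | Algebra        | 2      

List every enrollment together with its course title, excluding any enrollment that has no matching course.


INNER JOIN keeps only enrollments rows whose course_id matches an id in courses. Walk through each enrollment:
  - enrollment 1 (Pete): course_id=1 -> matches Linear Algebra
  - enrollment 2 (Bob): course_id=NULL, no match -> dropped
  - enrollment 3 (Aaron): course_id=3 -> matches Algebra
  - enrollment 4 (Julia): course_id=NULL, no match -> dropped
  - enrollment 5 (Carol): course_id=2 -> matches Economics
  - enrollment 6 (Eli): course_id=3 -> matches Algebra
So 2 of 6 rows are dropped.

SQL:
SELECT a.student, b.title AS course
FROM enrollments a
INNER JOIN courses b ON a.course_id = b.id

Result:
student | course        
--------+---------------
Pete    | Linear Algebra
Aaron   | Algebra       
Carol   | Economics     
Eli     | Algebra       


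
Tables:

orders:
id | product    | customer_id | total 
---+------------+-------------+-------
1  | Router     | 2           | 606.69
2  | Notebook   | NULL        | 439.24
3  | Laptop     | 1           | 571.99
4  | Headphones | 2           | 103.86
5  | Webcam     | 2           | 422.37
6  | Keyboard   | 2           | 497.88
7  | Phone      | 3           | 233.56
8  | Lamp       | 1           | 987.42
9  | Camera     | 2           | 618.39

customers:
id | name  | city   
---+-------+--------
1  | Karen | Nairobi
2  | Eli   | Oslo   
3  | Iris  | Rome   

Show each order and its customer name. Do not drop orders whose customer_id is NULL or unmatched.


LEFT JOIN keeps every row from orders (the left table); where customer_id has no match in customers, the customer columns become NULL. Walk through each order:
  - order 1 (Router): customer_id=2 -> matches Eli
  - order 2 (Notebook): customer_id=NULL, no match -> kept with NULL
  - order 3 (Laptop): customer_id=1 -> matches Karen
  - order 4 (Headphones): customer_id=2 -> matches Eli
  - order 5 (Webcam): customer_id=2 -> matches Eli
  - order 6 (Keyboard): customer_id=2 -> matches Eli
  - order 7 (Phone): customer_id=3 -> matches Iris
  - order 8 (Lamp): customer_id=1 -> matches Karen
  - order 9 (Camera): customer_id=2 -> matches Eli
All 9 rows appear; 1 has NULL customer.

SQL:
SELECT a.product, b.name AS customer
FROM orders a
LEFT JOIN customers b ON a.customer_id = b.id

Result:
product    | customer
-----------+---------
Router     | Eli     
Notebook   | NULL    
Laptop     | Karen   
Headphones | Eli     
Webcam     | Eli     
Keyboard   | Eli     
Phone      | Iris    
Lamp       | Karen   
Camera     | Eli     


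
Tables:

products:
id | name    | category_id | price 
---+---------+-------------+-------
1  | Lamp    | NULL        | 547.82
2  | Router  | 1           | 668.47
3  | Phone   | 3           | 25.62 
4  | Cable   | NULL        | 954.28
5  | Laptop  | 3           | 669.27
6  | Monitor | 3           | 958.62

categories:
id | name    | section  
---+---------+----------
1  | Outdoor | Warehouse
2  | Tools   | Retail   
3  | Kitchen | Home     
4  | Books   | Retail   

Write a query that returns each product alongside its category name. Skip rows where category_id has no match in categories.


INNER JOIN keeps only products rows whose category_id matches an id in categories. Walk through each product:
  - product 1 (Lamp): category_id=NULL, no match -> dropped
  - product 2 (Router): category_id=1 -> matches Outdoor
  - product 3 (Phone): category_id=3 -> matches Kitchen
  - product 4 (Cable): category_id=NULL, no match -> dropped
  - product 5 (Laptop): category_id=3 -> matches Kitchen
  - product 6 (Monitor): category_id=3 -> matches Kitchen
So 2 of 6 rows are dropped.

SQL:
SELECT a.name, b.name AS category
FROM products a
INNER JOIN categories b ON a.category_id = b.id

Result:
name    | category
--------+---------
Router  | Outdoor 
Phone   | Kitchen 
Laptop  | Kitchen 
Monitor | Kitchen 


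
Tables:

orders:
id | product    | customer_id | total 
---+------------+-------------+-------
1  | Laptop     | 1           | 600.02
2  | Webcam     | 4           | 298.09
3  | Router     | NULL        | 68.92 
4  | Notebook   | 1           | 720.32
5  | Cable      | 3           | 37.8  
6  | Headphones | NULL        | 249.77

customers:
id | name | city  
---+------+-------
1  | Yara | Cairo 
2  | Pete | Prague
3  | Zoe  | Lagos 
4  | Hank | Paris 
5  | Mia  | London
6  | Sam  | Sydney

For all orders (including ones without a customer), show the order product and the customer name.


LEFT JOIN keeps every row from orders (the left table); where customer_id has no match in customers, the customer columns become NULL. Walk through each order:
  - order 1 (Laptop): customer_id=1 -> matches Yara
  - order 2 (Webcam): customer_id=4 -> matches Hank
  - order 3 (Router): customer_id=NULL, no match -> kept with NULL
  - order 4 (Notebook): customer_id=1 -> matches Yara
  - order 5 (Cable): customer_id=3 -> matches Zoe
  - order 6 (Headphones): customer_id=NULL, no match -> kept with NULL
All 6 rows appear; 2 have NULL customer.

SQL:
SELECT a.product, b.name AS customer
FROM orders a
LEFT JOIN customers b ON a.customer_id = b.id

Result:
product    | customer
-----------+---------
Laptop     | Yara    
Webcam     | Hank    
Router     | NULL    
Notebook   | Yara    
Cable      | Zoe     
Headphones | NULL    


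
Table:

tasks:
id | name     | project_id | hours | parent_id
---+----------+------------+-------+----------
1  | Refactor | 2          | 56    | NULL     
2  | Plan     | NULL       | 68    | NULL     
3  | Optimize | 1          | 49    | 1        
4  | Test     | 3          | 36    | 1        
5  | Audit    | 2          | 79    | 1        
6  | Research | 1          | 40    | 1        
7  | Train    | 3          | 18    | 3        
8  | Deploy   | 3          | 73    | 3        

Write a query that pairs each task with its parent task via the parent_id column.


This is a self-join: tasks is joined to a second copy of itself, matching each row's parent_id to another row's id. Use LEFT JOIN so rows with parent_id=NULL are kept.
  - task 1 (Refactor): parent_id=NULL -> NULL
  - task 2 (Plan): parent_id=NULL -> NULL
  - task 3 (Optimize): parent_id=1 -> Refactor
  - task 4 (Test): parent_id=1 -> Refactor
  - task 5 (Audit): parent_id=1 -> Refactor
  - task 6 (Research): parent_id=1 -> Refactor
  - task 7 (Train): parent_id=3 -> Optimize
  - task 8 (Deploy): parent_id=3 -> Optimize

SQL:
SELECT a.name AS item, b.name AS parent
FROM tasks a
LEFT JOIN tasks b ON a.parent_id = b.id

Result:
item     | parent  
---------+---------
Refactor | NULL    
Plan     | NULL    
Optimize | Refactor
Test     | Refactor
Audit    | Refactor
Research | Refactor
Train    | Optimize
Deploy   | Optimize


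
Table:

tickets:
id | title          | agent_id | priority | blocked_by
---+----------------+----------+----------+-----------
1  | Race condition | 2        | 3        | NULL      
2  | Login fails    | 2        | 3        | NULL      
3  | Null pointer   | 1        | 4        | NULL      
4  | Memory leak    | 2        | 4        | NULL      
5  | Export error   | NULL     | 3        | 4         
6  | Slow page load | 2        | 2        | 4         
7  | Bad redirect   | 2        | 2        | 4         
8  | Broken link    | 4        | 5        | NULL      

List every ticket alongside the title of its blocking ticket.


This is a self-join: tickets is joined to a second copy of itself, matching each row's blocked_by to another row's id. Use LEFT JOIN so rows with blocked_by=NULL are kept.
  - ticket 1 (Race condition): blocked_by=NULL -> NULL
  - ticket 2 (Login fails): blocked_by=NULL -> NULL
  - ticket 3 (Null pointer): blocked_by=NULL -> NULL
  - ticket 4 (Memory leak): blocked_by=NULL -> NULL
  - ticket 5 (Export error): blocked_by=4 -> Memory leak
  - ticket 6 (Slow page load): blocked_by=4 -> Memory leak
  - ticket 7 (Bad redirect): blocked_by=4 -> Memory leak
  - ticket 8 (Broken link): blocked_by=NULL -> NULL

SQL:
SELECT a.title AS item, b.title AS blocked_by
FROM tickets a
LEFT JOIN tickets b ON a.blocked_by = b.id

Result:
item           | blocked_by 
---------------+------------
Race condition | NULL       
Login fails    | NULL       
Null pointer   | NULL       
Memory leak    | NULL       
Export error   | Memory leak
Slow page load | Memory leak
Bad redirect   | Memory leak
Broken link    | NULL       


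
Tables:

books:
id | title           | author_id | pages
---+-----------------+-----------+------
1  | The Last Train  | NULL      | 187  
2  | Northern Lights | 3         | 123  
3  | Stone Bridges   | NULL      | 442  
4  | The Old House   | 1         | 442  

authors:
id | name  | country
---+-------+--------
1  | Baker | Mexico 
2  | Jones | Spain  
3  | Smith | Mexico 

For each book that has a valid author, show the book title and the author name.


INNER JOIN keeps only books rows whose author_id matches an id in authors. Walk through each book:
  - book 1 (The Last Train): author_id=NULL, no match -> dropped
  - book 2 (Northern Lights): author_id=3 -> matches Smith
  - book 3 (Stone Bridges): author_id=NULL, no match -> dropped
  - book 4 (The Old House): author_id=1 -> matches Baker
So 2 of 4 rows are dropped.

SQL:
SELECT a.title, b.name AS author
FROM books a
INNER JOIN authors b ON a.author_id = b.id

Result:
title           | author
----------------+-------
Northern Lights | Smith 
The Old House   | Baker 


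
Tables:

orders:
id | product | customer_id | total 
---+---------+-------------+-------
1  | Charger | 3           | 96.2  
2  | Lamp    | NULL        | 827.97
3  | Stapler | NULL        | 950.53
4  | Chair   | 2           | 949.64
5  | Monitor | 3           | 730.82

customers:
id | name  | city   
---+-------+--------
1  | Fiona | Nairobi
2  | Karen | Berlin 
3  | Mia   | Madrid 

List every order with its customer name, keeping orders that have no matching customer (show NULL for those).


LEFT JOIN keeps every row from orders (the left table); where customer_id has no match in customers, the customer columns become NULL. Walk through each order:
  - order 1 (Charger): customer_id=3 -> matches Mia
  - order 2 (Lamp): customer_id=NULL, no match -> kept with NULL
  - order 3 (Stapler): customer_id=NULL, no match -> kept with NULL
  - order 4 (Chair): customer_id=2 -> matches Karen
  - order 5 (Monitor): customer_id=3 -> matches Mia
All 5 rows appear; 2 have NULL customer.

SQL:
SELECT a.product, b.name AS customer
FROM orders a
LEFT JOIN customers b ON a.customer_id = b.id

Result:
product | customer
--------+---------
Charger | Mia     
Lamp    | NULL    
Stapler | NULL    
Chair   | Karen   
Monitor | Mia     


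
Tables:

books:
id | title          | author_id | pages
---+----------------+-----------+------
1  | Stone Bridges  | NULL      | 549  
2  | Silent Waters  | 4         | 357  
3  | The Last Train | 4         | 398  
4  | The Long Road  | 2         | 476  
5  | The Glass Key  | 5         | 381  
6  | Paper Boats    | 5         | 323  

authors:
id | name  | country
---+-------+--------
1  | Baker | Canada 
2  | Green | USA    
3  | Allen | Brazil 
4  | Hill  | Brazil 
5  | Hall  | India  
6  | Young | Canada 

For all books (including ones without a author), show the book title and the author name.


LEFT JOIN keeps every row from books (the left table); where author_id has no match in authors, the author columns become NULL. Walk through each book:
  - book 1 (Stone Bridges): author_id=NULL, no match -> kept with NULL
  - book 2 (Silent Waters): author_id=4 -> matches Hill
  - book 3 (The Last Train): author_id=4 -> matches Hill
  - book 4 (The Long Road): author_id=2 -> matches Green
  - book 5 (The Glass Key): author_id=5 -> matches Hall
  - book 6 (Paper Boats): author_id=5 -> matches Hall
All 6 rows appear; 1 has NULL author.

SQL:
SELECT a.title, b.name AS author
FROM books a
LEFT JOIN authors b ON a.author_id = b.id

Result:
title          | author
---------------+-------
Stone Bridges  | NULL  
Silent Waters  | Hill  
The Last Train | Hill  
The Long Road  | Green 
The Glass Key  | Hall  
Paper Boats    | Hall  


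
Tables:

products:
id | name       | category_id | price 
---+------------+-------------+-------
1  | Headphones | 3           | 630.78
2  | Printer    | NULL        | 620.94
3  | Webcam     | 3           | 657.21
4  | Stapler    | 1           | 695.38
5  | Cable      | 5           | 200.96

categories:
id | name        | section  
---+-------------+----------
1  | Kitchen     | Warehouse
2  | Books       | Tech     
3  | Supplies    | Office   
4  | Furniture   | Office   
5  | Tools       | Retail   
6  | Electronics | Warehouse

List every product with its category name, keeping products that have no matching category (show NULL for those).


LEFT JOIN keeps every row from products (the left table); where category_id has no match in categories, the category columns become NULL. Walk through each product:
  - product 1 (Headphones): category_id=3 -> matches Supplies
  - product 2 (Printer): category_id=NULL, no match -> kept with NULL
  - product 3 (Webcam): category_id=3 -> matches Supplies
  - product 4 (Stapler): category_id=1 -> matches Kitchen
  - product 5 (Cable): category_id=5 -> matches Tools
All 5 rows appear; 1 has NULL category.

SQL:
SELECT a.name, b.name AS category
FROM products a
LEFT JOIN categories b ON a.category_id = b.id

Result:
name       | category
-----------+---------
Headphones | Supplies
Printer    | NULL    
Webcam     | Supplies
Stapler    | Kitchen 
Cable      | Tools   
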